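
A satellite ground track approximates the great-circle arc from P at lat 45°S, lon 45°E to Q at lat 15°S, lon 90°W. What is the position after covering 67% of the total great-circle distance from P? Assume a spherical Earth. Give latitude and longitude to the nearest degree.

The haversine formula gives a central angle δ ≈ 1.875 rad (107.5°) between the endpoints.
Interpolate at f = 0.67 with slerp weights a = sin((1−f)δ)/sin δ ≈ 0.608, b = sin(fδ)/sin δ ≈ 0.997.
p = a·p₁ + b·p₂ ≈ (0.304, -0.659, -0.688); φ = arcsin(p_z) ≈ -43.48°, λ = atan2(p_y, p_x) ≈ -65.23°.

≈ lat 43°S, lon 65°W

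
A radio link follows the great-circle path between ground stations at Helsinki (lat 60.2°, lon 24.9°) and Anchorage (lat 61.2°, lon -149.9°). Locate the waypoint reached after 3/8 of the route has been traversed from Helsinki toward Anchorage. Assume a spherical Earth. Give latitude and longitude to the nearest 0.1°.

≈ lat 82.0°, lon 16.9°

Write both endpoints as unit vectors p₁, p₂ with components (cos φ cos λ, cos φ sin λ, sin φ).
The central angle between the endpoints is δ = arccos(p₁·p₂) ≈ 1.022 rad (58.5°).
Interpolate at f = 3/8 with slerp weights a = sin((1−f)δ)/sin δ ≈ 0.699, b = sin(fδ)/sin δ ≈ 0.438.
p = a·p₁ + b·p₂ ≈ (0.132, 0.040, 0.990); φ = arcsin(p_z) ≈ 82.05°, λ = atan2(p_y, p_x) ≈ 16.95°.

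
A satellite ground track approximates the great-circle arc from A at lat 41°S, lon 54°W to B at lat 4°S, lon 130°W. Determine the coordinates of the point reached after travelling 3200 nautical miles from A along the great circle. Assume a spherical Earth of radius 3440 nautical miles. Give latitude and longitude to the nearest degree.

≈ lat 19°S, lon 111°W

Convert each endpoint to a unit vector on the sphere (x = cos φ cos λ, y = cos φ sin λ, z = sin φ).
The central angle between the endpoints is δ = arccos(p₁·p₂) ≈ 1.341 rad (76.8°). The total great-circle distance is δ·R ≈ 1.341 × 3440 ≈ 4613 nmi, so the target fraction is f = 3200/4613 ≈ 0.694.
Interpolate at f ≈ 0.694 with slerp weights a = sin((1−f)δ)/sin δ ≈ 0.410, b = sin(fδ)/sin δ ≈ 0.823.
p = a·p₁ + b·p₂ ≈ (-0.346, -0.880, -0.326); φ = arcsin(p_z) ≈ -19.05°, λ = atan2(p_y, p_x) ≈ -111.48°.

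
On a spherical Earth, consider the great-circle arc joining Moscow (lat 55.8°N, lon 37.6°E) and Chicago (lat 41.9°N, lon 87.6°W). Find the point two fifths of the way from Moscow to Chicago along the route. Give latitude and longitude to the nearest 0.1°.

Convert each endpoint to a unit vector on the sphere (x = cos φ cos λ, y = cos φ sin λ, z = sin φ).
The central angle between the endpoints is δ = arccos(p₁·p₂) ≈ 1.254 rad (71.9°).
Interpolate at f = 2/5 with slerp weights a = sin((1−f)δ)/sin δ ≈ 0.719, b = sin(fδ)/sin δ ≈ 0.506.
p = a·p₁ + b·p₂ ≈ (0.336, -0.130, 0.933); φ = arcsin(p_z) ≈ 68.89°, λ = atan2(p_y, p_x) ≈ -21.10°.

≈ lat 68.9°N, lon 21.1°W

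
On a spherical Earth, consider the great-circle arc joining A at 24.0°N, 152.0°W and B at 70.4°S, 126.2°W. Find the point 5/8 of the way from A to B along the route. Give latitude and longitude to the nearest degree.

≈ 35°S, 143°W

Convert each endpoint to a unit vector on the sphere (x = cos φ cos λ, y = cos φ sin λ, z = sin φ).
The central angle between the endpoints is δ = arccos(p₁·p₂) ≈ 1.678 rad (96.2°).
Interpolate at f = 5/8 with slerp weights a = sin((1−f)δ)/sin δ ≈ 0.592, b = sin(fδ)/sin δ ≈ 0.872.
p = a·p₁ + b·p₂ ≈ (-0.650, -0.490, -0.581); φ = arcsin(p_z) ≈ -35.49°, λ = atan2(p_y, p_x) ≈ -143.00°.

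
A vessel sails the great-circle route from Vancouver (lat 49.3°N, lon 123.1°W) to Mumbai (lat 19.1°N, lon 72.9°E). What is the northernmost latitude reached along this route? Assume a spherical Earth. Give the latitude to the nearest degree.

The great circle lies in the plane with unit normal n̂ = (p₁ × p₂)/|p₁ × p₂|.
Here n̂_z ≈ -0.181; the vertex latitude is φ_max = arccos|n̂_z| ≈ 79.6°.
Check via Clairaut: cos φ_max = |cos φ₁| · sin C = cos(49.3°)·sin(16.1°) ≈ 0.181, again giving ≈ 79.6°.

≈ 80°N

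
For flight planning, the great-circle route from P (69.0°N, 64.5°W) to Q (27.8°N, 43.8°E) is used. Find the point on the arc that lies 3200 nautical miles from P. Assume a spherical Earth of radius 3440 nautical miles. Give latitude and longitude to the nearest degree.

≈ (43°N, 35°E)

Write both endpoints as unit vectors p₁, p₂ with components (cos φ cos λ, cos φ sin λ, sin φ).
The central angle between the endpoints is δ = arccos(p₁·p₂) ≈ 1.228 rad (70.4°). The total great-circle distance is δ·R ≈ 1.228 × 3440 ≈ 4225 nmi, so the target fraction is f = 3200/4225 ≈ 0.757.
Interpolate at f ≈ 0.757 with slerp weights a = sin((1−f)δ)/sin δ ≈ 0.312, b = sin(fδ)/sin δ ≈ 0.851.
p = a·p₁ + b·p₂ ≈ (0.592, 0.420, 0.688); φ = arcsin(p_z) ≈ 43.47°, λ = atan2(p_y, p_x) ≈ 35.40°.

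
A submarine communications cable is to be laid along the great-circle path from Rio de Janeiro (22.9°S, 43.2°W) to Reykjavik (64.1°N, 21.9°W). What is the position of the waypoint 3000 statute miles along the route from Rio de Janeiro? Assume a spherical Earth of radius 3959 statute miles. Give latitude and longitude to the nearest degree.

≈ (20°N, 37°W)

Convert each endpoint to a unit vector on the sphere (x = cos φ cos λ, y = cos φ sin λ, z = sin φ).
The central angle between the endpoints is δ = arccos(p₁·p₂) ≈ 1.546 rad (88.6°). The total great-circle distance is δ·R ≈ 1.546 × 3959 ≈ 6120 mi, so the target fraction is f = 3000/6120 ≈ 0.490.
Interpolate at f ≈ 0.490 with slerp weights a = sin((1−f)δ)/sin δ ≈ 0.709, b = sin(fδ)/sin δ ≈ 0.688.
p = a·p₁ + b·p₂ ≈ (0.755, -0.559, 0.342); φ = arcsin(p_z) ≈ 20.03°, λ = atan2(p_y, p_x) ≈ -36.53°.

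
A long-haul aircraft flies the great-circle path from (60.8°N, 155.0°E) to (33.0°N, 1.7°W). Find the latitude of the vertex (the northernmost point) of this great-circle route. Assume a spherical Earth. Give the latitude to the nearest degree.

The great circle lies in the plane with unit normal n̂ = (p₁ × p₂)/|p₁ × p₂|.
Here n̂_z ≈ -0.163; the vertex latitude is φ_max = arccos|n̂_z| ≈ 80.6°.
Check via Clairaut: cos φ_max = |cos φ₁| · sin C = cos(60.8°)·sin(19.5°) ≈ 0.163, again giving ≈ 80.6°.

≈ 81°N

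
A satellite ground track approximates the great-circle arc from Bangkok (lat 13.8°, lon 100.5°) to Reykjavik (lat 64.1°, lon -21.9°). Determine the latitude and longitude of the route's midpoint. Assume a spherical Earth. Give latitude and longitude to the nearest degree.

≈ lat 54°, lon 74°

From cos δ = sin φ₁ sin φ₂ + cos φ₁ cos φ₂ cos Δλ, the central angle is δ ≈ 1.584 rad (90.7°).
Interpolate at f = 1/2 with slerp weights a = sin((1−f)δ)/sin δ ≈ 0.712, b = sin(fδ)/sin δ ≈ 0.712.
p = a·p₁ + b·p₂ ≈ (0.162, 0.564, 0.810); φ = arcsin(p_z) ≈ 54.09°, λ = atan2(p_y, p_x) ≈ 73.92°.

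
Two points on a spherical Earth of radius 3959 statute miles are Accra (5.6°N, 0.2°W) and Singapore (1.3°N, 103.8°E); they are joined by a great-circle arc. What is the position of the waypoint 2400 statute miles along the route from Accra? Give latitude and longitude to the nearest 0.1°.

≈ 6.2°N, 34.7°E

The haversine formula gives a central angle δ ≈ 1.812 rad (103.8°) between the endpoints. The total great-circle distance is δ·R ≈ 1.812 × 3959 ≈ 7172 mi, so the target fraction is f = 2400/7172 ≈ 0.335.
Interpolate at f ≈ 0.335 with slerp weights a = sin((1−f)δ)/sin δ ≈ 0.962, b = sin(fδ)/sin δ ≈ 0.587.
p = a·p₁ + b·p₂ ≈ (0.817, 0.566, 0.107); φ = arcsin(p_z) ≈ 6.15°, λ = atan2(p_y, p_x) ≈ 34.72°.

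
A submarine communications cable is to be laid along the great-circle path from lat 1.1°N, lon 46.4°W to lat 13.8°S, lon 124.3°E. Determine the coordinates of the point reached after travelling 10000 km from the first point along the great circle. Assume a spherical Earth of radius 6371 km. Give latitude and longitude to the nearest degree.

Convert each endpoint to a unit vector on the sphere (x = cos φ cos λ, y = cos φ sin λ, z = sin φ).
The central angle between the endpoints is δ = arccos(p₁·p₂) ≈ 2.868 rad (164.3°). The total great-circle distance is δ·R ≈ 2.868 × 6371 ≈ 18271 km, so the target fraction is f = 10000/18271 ≈ 0.547.
Interpolate at f ≈ 0.547 with slerp weights a = sin((1−f)δ)/sin δ ≈ 3.563, b = sin(fδ)/sin δ ≈ 3.699.
p = a·p₁ + b·p₂ ≈ (0.432, 0.388, -0.814); φ = arcsin(p_z) ≈ -54.49°, λ = atan2(p_y, p_x) ≈ 41.94°.

≈ lat 54°S, lon 42°E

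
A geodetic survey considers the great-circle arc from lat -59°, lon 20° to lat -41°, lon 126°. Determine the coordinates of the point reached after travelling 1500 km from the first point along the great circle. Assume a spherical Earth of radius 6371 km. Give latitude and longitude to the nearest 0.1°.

Convert each endpoint to a unit vector on the sphere (x = cos φ cos λ, y = cos φ sin λ, z = sin φ).
The central angle between the endpoints is δ = arccos(p₁·p₂) ≈ 1.098 rad (62.9°). The total great-circle distance is δ·R ≈ 1.098 × 6371 ≈ 6997 km, so the target fraction is f = 1500/6997 ≈ 0.214.
Interpolate at f ≈ 0.214 with slerp weights a = sin((1−f)δ)/sin δ ≈ 0.853, b = sin(fδ)/sin δ ≈ 0.262.
p = a·p₁ + b·p₂ ≈ (0.297, 0.310, -0.903); φ = arcsin(p_z) ≈ -64.58°, λ = atan2(p_y, p_x) ≈ 46.28°.

≈ lat -64.6°, lon 46.3°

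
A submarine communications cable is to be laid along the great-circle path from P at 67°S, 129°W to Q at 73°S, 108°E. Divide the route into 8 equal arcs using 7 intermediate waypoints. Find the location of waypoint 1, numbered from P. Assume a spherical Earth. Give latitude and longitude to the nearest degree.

≈ 71°S, 135°W

The haversine formula gives a central angle δ ≈ 0.613 rad (35.1°) between the endpoints.
Interpolate at f = 1/8 with slerp weights a = sin((1−f)δ)/sin δ ≈ 0.888, b = sin(fδ)/sin δ ≈ 0.133.
p = a·p₁ + b·p₂ ≈ (-0.230, -0.233, -0.945); φ = arcsin(p_z) ≈ -70.88°, λ = atan2(p_y, p_x) ≈ -134.72°.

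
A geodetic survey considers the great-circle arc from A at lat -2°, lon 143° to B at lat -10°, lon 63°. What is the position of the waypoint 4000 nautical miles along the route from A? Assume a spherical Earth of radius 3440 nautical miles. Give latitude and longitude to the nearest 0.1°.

Convert each endpoint to a unit vector on the sphere (x = cos φ cos λ, y = cos φ sin λ, z = sin φ).
The central angle between the endpoints is δ = arccos(p₁·p₂) ≈ 1.393 rad (79.8°). The total great-circle distance is δ·R ≈ 1.393 × 3440 ≈ 4792 nmi, so the target fraction is f = 4000/4792 ≈ 0.835.
Interpolate at f ≈ 0.835 with slerp weights a = sin((1−f)δ)/sin δ ≈ 0.232, b = sin(fδ)/sin δ ≈ 0.933.
p = a·p₁ + b·p₂ ≈ (0.232, 0.958, -0.170); φ = arcsin(p_z) ≈ -9.79°, λ = atan2(p_y, p_x) ≈ 76.38°.

≈ lat -9.8°, lon 76.4°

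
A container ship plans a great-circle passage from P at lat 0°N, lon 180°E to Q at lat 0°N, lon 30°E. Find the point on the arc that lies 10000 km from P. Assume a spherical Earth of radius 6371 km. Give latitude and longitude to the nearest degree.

Convert each endpoint to a unit vector on the sphere (x = cos φ cos λ, y = cos φ sin λ, z = sin φ).
The central angle between the endpoints is δ = arccos(p₁·p₂) ≈ 2.618 rad (150.0°). The total great-circle distance is δ·R ≈ 2.618 × 6371 ≈ 16679 km, so the target fraction is f = 10000/16679 ≈ 0.600.
Interpolate at f ≈ 0.600 with slerp weights a = sin((1−f)δ)/sin δ ≈ 1.733, b = sin(fδ)/sin δ ≈ 2.000.
p = a·p₁ + b·p₂ ≈ (-0.001, 1.000, 0.000); φ = arcsin(p_z) ≈ 0.00°, λ = atan2(p_y, p_x) ≈ 90.07°.

≈ lat 0°N, lon 90°E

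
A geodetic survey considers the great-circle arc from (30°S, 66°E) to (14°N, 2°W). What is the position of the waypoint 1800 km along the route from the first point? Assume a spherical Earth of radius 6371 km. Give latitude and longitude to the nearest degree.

Convert each endpoint to a unit vector on the sphere (x = cos φ cos λ, y = cos φ sin λ, z = sin φ).
The central angle between the endpoints is δ = arccos(p₁·p₂) ≈ 1.376 rad (78.8°). The total great-circle distance is δ·R ≈ 1.376 × 6371 ≈ 8765 km, so the target fraction is f = 1800/8765 ≈ 0.205.
Interpolate at f ≈ 0.205 with slerp weights a = sin((1−f)δ)/sin δ ≈ 0.905, b = sin(fδ)/sin δ ≈ 0.284.
p = a·p₁ + b·p₂ ≈ (0.594, 0.707, -0.384); φ = arcsin(p_z) ≈ -22.57°, λ = atan2(p_y, p_x) ≈ 49.93°.

≈ (23°S, 50°E)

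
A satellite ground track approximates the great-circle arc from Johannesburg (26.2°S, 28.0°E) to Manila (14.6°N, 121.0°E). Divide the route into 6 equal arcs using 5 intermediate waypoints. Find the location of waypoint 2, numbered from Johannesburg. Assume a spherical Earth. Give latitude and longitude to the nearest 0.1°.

≈ 15.6°S, 61.6°E

The haversine formula gives a central angle δ ≈ 1.728 rad (99.0°) between the endpoints.
Interpolate at f = 2/6 with slerp weights a = sin((1−f)δ)/sin δ ≈ 0.925, b = sin(fδ)/sin δ ≈ 0.552.
p = a·p₁ + b·p₂ ≈ (0.458, 0.847, -0.269); φ = arcsin(p_z) ≈ -15.63°, λ = atan2(p_y, p_x) ≈ 61.60°.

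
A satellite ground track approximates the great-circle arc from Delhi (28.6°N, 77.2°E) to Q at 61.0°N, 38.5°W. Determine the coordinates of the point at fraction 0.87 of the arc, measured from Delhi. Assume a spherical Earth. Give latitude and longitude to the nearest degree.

≈ 66°N, 19°W

Write both endpoints as unit vectors p₁, p₂ with components (cos φ cos λ, cos φ sin λ, sin φ).
The central angle between the endpoints is δ = arccos(p₁·p₂) ≈ 1.335 rad (76.5°).
Interpolate at f = 0.87 with slerp weights a = sin((1−f)δ)/sin δ ≈ 0.178, b = sin(fδ)/sin δ ≈ 0.943.
p = a·p₁ + b·p₂ ≈ (0.392, -0.133, 0.910); φ = arcsin(p_z) ≈ 65.52°, λ = atan2(p_y, p_x) ≈ -18.68°.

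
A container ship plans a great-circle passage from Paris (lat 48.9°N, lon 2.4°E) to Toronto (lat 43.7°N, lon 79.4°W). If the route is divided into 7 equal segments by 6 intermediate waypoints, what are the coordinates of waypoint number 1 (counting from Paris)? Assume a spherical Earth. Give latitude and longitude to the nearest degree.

≈ lat 52°N, lon 9°W

Write both endpoints as unit vectors p₁, p₂ with components (cos φ cos λ, cos φ sin λ, sin φ).
The central angle between the endpoints is δ = arccos(p₁·p₂) ≈ 0.942 rad (54.0°).
Interpolate at f = 1/7 with slerp weights a = sin((1−f)δ)/sin δ ≈ 0.893, b = sin(fδ)/sin δ ≈ 0.166.
p = a·p₁ + b·p₂ ≈ (0.609, -0.093, 0.788); φ = arcsin(p_z) ≈ 51.98°, λ = atan2(p_y, p_x) ≈ -8.71°.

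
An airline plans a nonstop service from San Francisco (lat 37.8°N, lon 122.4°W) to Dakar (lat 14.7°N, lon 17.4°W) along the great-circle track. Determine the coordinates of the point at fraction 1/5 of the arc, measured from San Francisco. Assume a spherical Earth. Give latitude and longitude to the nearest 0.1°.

Write both endpoints as unit vectors p₁, p₂ with components (cos φ cos λ, cos φ sin λ, sin φ).
The central angle between the endpoints is δ = arccos(p₁·p₂) ≈ 1.613 rad (92.4°).
Interpolate at f = 1/5 with slerp weights a = sin((1−f)δ)/sin δ ≈ 0.962, b = sin(fδ)/sin δ ≈ 0.317.
p = a·p₁ + b·p₂ ≈ (-0.114, -0.733, 0.670); φ = arcsin(p_z) ≈ 42.07°, λ = atan2(p_y, p_x) ≈ -98.86°.

≈ lat 42.1°N, lon 98.9°W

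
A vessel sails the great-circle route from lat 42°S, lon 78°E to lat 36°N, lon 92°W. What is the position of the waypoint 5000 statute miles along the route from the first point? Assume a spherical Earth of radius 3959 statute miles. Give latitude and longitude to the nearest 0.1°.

≈ lat 37.1°S, lon 21.8°W

From cos δ = sin φ₁ sin φ₂ + cos φ₁ cos φ₂ cos Δλ, the central angle is δ ≈ 2.970 rad (170.2°). The total great-circle distance is δ·R ≈ 2.970 × 3959 ≈ 11760 mi, so the target fraction is f = 5000/11760 ≈ 0.425.
Interpolate at f ≈ 0.425 with slerp weights a = sin((1−f)δ)/sin δ ≈ 5.816, b = sin(fδ)/sin δ ≈ 5.595.
p = a·p₁ + b·p₂ ≈ (0.741, -0.296, -0.603); φ = arcsin(p_z) ≈ -37.10°, λ = atan2(p_y, p_x) ≈ -21.77°.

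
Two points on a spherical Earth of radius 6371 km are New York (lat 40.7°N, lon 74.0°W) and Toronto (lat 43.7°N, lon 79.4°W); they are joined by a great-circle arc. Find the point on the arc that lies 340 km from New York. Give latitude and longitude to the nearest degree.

≈ lat 43°N, lon 77°W

From cos δ = sin φ₁ sin φ₂ + cos φ₁ cos φ₂ cos Δλ, the central angle is δ ≈ 0.087 rad (5.0°). The total great-circle distance is δ·R ≈ 0.087 × 6371 ≈ 556 km, so the target fraction is f = 340/556 ≈ 0.612.
Interpolate at f ≈ 0.612 with slerp weights a = sin((1−f)δ)/sin δ ≈ 0.389, b = sin(fδ)/sin δ ≈ 0.612.
p = a·p₁ + b·p₂ ≈ (0.163, -0.718, 0.676); φ = arcsin(p_z) ≈ 42.57°, λ = atan2(p_y, p_x) ≈ -77.24°.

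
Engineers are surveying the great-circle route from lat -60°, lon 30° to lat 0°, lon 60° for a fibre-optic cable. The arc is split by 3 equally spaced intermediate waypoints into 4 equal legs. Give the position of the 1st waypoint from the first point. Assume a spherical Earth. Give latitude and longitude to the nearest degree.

From cos δ = sin φ₁ sin φ₂ + cos φ₁ cos φ₂ cos Δλ, the central angle is δ ≈ 1.123 rad (64.3°).
Interpolate at f = 1/4 with slerp weights a = sin((1−f)δ)/sin δ ≈ 0.828, b = sin(fδ)/sin δ ≈ 0.307.
p = a·p₁ + b·p₂ ≈ (0.512, 0.473, -0.717); φ = arcsin(p_z) ≈ -45.80°, λ = atan2(p_y, p_x) ≈ 42.73°.

≈ lat -46°, lon 43°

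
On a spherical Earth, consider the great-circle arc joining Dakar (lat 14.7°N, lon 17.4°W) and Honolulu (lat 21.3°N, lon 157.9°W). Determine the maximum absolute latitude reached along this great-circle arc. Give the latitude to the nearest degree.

The great circle lies in the plane with unit normal n̂ = (p₁ × p₂)/|p₁ × p₂|.
Here n̂_z ≈ -0.719; the vertex latitude is φ_max = arccos|n̂_z| ≈ 44.1°.

≈ 44°N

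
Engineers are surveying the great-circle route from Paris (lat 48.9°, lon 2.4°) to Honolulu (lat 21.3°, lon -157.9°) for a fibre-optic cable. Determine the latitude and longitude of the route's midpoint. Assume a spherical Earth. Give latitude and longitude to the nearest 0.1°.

Write both endpoints as unit vectors p₁, p₂ with components (cos φ cos λ, cos φ sin λ, sin φ).
The central angle between the endpoints is δ = arccos(p₁·p₂) ≈ 1.879 rad (107.6°).
Interpolate at f = 1/2 with slerp weights a = sin((1−f)δ)/sin δ ≈ 0.847, b = sin(fδ)/sin δ ≈ 0.847.
p = a·p₁ + b·p₂ ≈ (-0.175, -0.274, 0.946); φ = arcsin(p_z) ≈ 71.06°, λ = atan2(p_y, p_x) ≈ -122.58°.

≈ lat 71.1°, lon -122.6°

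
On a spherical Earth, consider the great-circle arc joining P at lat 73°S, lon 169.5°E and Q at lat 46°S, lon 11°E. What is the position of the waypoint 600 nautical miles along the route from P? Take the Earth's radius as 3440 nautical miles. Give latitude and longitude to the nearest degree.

Convert each endpoint to a unit vector on the sphere (x = cos φ cos λ, y = cos φ sin λ, z = sin φ).
The central angle between the endpoints is δ = arccos(p₁·p₂) ≈ 1.048 rad (60.1°). The total great-circle distance is δ·R ≈ 1.048 × 3440 ≈ 3607 nmi, so the target fraction is f = 600/3607 ≈ 0.166.
Interpolate at f ≈ 0.166 with slerp weights a = sin((1−f)δ)/sin δ ≈ 0.885, b = sin(fδ)/sin δ ≈ 0.200.
p = a·p₁ + b·p₂ ≈ (-0.118, 0.074, -0.990); φ = arcsin(p_z) ≈ -82.01°, λ = atan2(p_y, p_x) ≈ 147.98°.

≈ lat 82°S, lon 148°E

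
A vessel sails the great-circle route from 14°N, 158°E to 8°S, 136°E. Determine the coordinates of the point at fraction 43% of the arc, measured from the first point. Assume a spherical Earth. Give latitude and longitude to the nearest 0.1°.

≈ 4.6°N, 148.4°E

The haversine formula gives a central angle δ ≈ 0.541 rad (31.0°) between the endpoints.
Interpolate at f = 0.43 with slerp weights a = sin((1−f)δ)/sin δ ≈ 0.589, b = sin(fδ)/sin δ ≈ 0.448.
p = a·p₁ + b·p₂ ≈ (-0.849, 0.522, 0.080); φ = arcsin(p_z) ≈ 4.60°, λ = atan2(p_y, p_x) ≈ 148.41°.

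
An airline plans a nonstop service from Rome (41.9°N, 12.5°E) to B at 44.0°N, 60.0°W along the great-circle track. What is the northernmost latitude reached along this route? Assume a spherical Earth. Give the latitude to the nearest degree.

≈ 49°N

The great circle lies in the plane with unit normal n̂ = (p₁ × p₂)/|p₁ × p₂|.
Here n̂_z ≈ -0.654; the vertex latitude is φ_max = arccos|n̂_z| ≈ 49.2°.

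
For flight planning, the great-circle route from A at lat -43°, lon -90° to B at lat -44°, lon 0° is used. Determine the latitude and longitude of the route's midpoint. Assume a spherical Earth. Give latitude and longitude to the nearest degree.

≈ lat -53°, lon -45°

Write both endpoints as unit vectors p₁, p₂ with components (cos φ cos λ, cos φ sin λ, sin φ).
The central angle between the endpoints is δ = arccos(p₁·p₂) ≈ 1.077 rad (61.7°).
Interpolate at f = 1/2 with slerp weights a = sin((1−f)δ)/sin δ ≈ 0.582, b = sin(fδ)/sin δ ≈ 0.582.
p = a·p₁ + b·p₂ ≈ (0.419, -0.426, -0.802); φ = arcsin(p_z) ≈ -53.31°, λ = atan2(p_y, p_x) ≈ -45.47°.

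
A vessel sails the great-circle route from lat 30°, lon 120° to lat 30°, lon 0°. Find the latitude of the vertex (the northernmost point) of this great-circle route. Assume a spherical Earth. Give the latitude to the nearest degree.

The great circle lies in the plane with unit normal n̂ = (p₁ × p₂)/|p₁ × p₂|.
Here n̂_z ≈ -0.655; the vertex latitude is φ_max = arccos|n̂_z| ≈ 49.1°.

≈ 49°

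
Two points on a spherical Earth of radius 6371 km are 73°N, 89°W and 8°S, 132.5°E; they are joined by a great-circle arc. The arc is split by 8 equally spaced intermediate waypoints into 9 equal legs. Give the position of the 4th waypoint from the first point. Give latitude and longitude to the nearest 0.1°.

≈ 51.6°N, 149.5°E

Write both endpoints as unit vectors p₁, p₂ with components (cos φ cos λ, cos φ sin λ, sin φ).
The central angle between the endpoints is δ = arccos(p₁·p₂) ≈ 1.928 rad (110.5°).
Interpolate at f = 4/9 with slerp weights a = sin((1−f)δ)/sin δ ≈ 0.937, b = sin(fδ)/sin δ ≈ 0.807.
p = a·p₁ + b·p₂ ≈ (-0.535, 0.315, 0.784); φ = arcsin(p_z) ≈ 51.61°, λ = atan2(p_y, p_x) ≈ 149.50°.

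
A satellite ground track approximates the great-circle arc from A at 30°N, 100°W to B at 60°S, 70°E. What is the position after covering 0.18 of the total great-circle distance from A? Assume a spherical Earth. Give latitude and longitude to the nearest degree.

≈ 3°N, 96°W

From cos δ = sin φ₁ sin φ₂ + cos φ₁ cos φ₂ cos Δλ, the central angle is δ ≈ 2.605 rad (149.3°).
Interpolate at f = 0.18 with slerp weights a = sin((1−f)δ)/sin δ ≈ 1.652, b = sin(fδ)/sin δ ≈ 0.884.
p = a·p₁ + b·p₂ ≈ (-0.097, -0.993, 0.060); φ = arcsin(p_z) ≈ 3.46°, λ = atan2(p_y, p_x) ≈ -95.59°.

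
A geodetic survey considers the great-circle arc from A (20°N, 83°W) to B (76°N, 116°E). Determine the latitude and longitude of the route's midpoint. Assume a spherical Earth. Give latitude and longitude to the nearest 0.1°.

From cos δ = sin φ₁ sin φ₂ + cos φ₁ cos φ₂ cos Δλ, the central angle is δ ≈ 1.454 rad (83.3°).
Interpolate at f = 1/2 with slerp weights a = sin((1−f)δ)/sin δ ≈ 0.669, b = sin(fδ)/sin δ ≈ 0.669.
p = a·p₁ + b·p₂ ≈ (0.006, -0.479, 0.878); φ = arcsin(p_z) ≈ 61.41°, λ = atan2(p_y, p_x) ≈ -89.32°.

≈ (61.4°N, 89.3°W)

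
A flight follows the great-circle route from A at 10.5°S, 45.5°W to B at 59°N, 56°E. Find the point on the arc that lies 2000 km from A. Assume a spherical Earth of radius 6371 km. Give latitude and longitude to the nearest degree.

≈ 5°N, 36°W

Write both endpoints as unit vectors p₁, p₂ with components (cos φ cos λ, cos φ sin λ, sin φ).
The central angle between the endpoints is δ = arccos(p₁·p₂) ≈ 1.831 rad (104.9°). The total great-circle distance is δ·R ≈ 1.831 × 6371 ≈ 11665 km, so the target fraction is f = 2000/11665 ≈ 0.171.
Interpolate at f ≈ 0.171 with slerp weights a = sin((1−f)δ)/sin δ ≈ 1.033, b = sin(fδ)/sin δ ≈ 0.320.
p = a·p₁ + b·p₂ ≈ (0.804, -0.588, 0.086); φ = arcsin(p_z) ≈ 4.91°, λ = atan2(p_y, p_x) ≈ -36.18°.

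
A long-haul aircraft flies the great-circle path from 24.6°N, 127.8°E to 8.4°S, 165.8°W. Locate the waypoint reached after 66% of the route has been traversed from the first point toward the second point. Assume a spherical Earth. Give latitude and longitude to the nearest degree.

From cos δ = sin φ₁ sin φ₂ + cos φ₁ cos φ₂ cos Δλ, the central angle is δ ≈ 1.267 rad (72.6°).
Interpolate at f = 0.66 with slerp weights a = sin((1−f)δ)/sin δ ≈ 0.438, b = sin(fδ)/sin δ ≈ 0.778.
p = a·p₁ + b·p₂ ≈ (-0.990, 0.126, 0.069); φ = arcsin(p_z) ≈ 3.93°, λ = atan2(p_y, p_x) ≈ 172.76°.

≈ 4°N, 173°E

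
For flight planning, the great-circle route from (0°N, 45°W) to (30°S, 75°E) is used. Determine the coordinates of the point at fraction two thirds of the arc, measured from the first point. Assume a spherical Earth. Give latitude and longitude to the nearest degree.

Write both endpoints as unit vectors p₁, p₂ with components (cos φ cos λ, cos φ sin λ, sin φ).
The central angle between the endpoints is δ = arccos(p₁·p₂) ≈ 2.019 rad (115.7°).
Interpolate at f = 2/3 with slerp weights a = sin((1−f)δ)/sin δ ≈ 0.691, b = sin(fδ)/sin δ ≈ 1.081.
p = a·p₁ + b·p₂ ≈ (0.731, 0.416, -0.541); φ = arcsin(p_z) ≈ -32.73°, λ = atan2(p_y, p_x) ≈ 29.62°.

≈ (33°S, 30°E)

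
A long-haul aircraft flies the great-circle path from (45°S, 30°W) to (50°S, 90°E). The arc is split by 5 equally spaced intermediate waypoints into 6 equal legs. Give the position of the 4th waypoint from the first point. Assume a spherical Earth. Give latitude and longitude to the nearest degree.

The haversine formula gives a central angle δ ≈ 1.251 rad (71.7°) between the endpoints.
Interpolate at f = 4/6 with slerp weights a = sin((1−f)δ)/sin δ ≈ 0.427, b = sin(fδ)/sin δ ≈ 0.780.
p = a·p₁ + b·p₂ ≈ (0.261, 0.351, -0.899); φ = arcsin(p_z) ≈ -64.07°, λ = atan2(p_y, p_x) ≈ 53.31°.

≈ (64°S, 53°E)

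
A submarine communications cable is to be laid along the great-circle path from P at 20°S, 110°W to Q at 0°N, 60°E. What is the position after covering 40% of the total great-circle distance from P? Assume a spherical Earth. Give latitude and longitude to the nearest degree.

The haversine formula gives a central angle δ ≈ 2.753 rad (157.7°) between the endpoints.
Interpolate at f = 0.40 with slerp weights a = sin((1−f)δ)/sin δ ≈ 2.630, b = sin(fδ)/sin δ ≈ 2.353.
p = a·p₁ + b·p₂ ≈ (0.331, -0.285, -0.900); φ = arcsin(p_z) ≈ -64.10°, λ = atan2(p_y, p_x) ≈ -40.67°.

≈ 64°S, 41°W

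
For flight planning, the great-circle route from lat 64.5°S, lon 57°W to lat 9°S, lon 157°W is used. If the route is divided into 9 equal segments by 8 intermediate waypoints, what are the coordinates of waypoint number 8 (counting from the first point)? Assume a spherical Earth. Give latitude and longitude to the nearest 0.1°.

≈ lat 17.6°S, lon 152.7°W

Write both endpoints as unit vectors p₁, p₂ with components (cos φ cos λ, cos φ sin λ, sin φ).
The central angle between the endpoints is δ = arccos(p₁·p₂) ≈ 1.503 rad (86.1°).
Interpolate at f = 8/9 with slerp weights a = sin((1−f)δ)/sin δ ≈ 0.167, b = sin(fδ)/sin δ ≈ 0.975.
p = a·p₁ + b·p₂ ≈ (-0.847, -0.436, -0.303); φ = arcsin(p_z) ≈ -17.63°, λ = atan2(p_y, p_x) ≈ -152.75°.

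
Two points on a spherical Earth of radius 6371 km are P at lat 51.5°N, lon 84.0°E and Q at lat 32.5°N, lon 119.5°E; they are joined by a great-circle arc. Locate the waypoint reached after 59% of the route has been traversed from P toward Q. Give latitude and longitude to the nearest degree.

Convert each endpoint to a unit vector on the sphere (x = cos φ cos λ, y = cos φ sin λ, z = sin φ).
The central angle between the endpoints is δ = arccos(p₁·p₂) ≈ 0.559 rad (32.0°).
Interpolate at f = 0.59 with slerp weights a = sin((1−f)δ)/sin δ ≈ 0.428, b = sin(fδ)/sin δ ≈ 0.611.
p = a·p₁ + b·p₂ ≈ (-0.226, 0.713, 0.663); φ = arcsin(p_z) ≈ 41.56°, λ = atan2(p_y, p_x) ≈ 107.56°.

≈ lat 42°N, lon 108°E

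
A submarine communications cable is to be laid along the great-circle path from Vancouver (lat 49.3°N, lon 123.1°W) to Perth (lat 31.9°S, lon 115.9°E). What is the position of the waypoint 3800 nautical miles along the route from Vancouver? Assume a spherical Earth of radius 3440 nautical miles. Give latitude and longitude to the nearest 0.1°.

Convert each endpoint to a unit vector on the sphere (x = cos φ cos λ, y = cos φ sin λ, z = sin φ).
The central angle between the endpoints is δ = arccos(p₁·p₂) ≈ 2.326 rad (133.3°). The total great-circle distance is δ·R ≈ 2.326 × 3440 ≈ 8003 nmi, so the target fraction is f = 3800/8003 ≈ 0.475.
Interpolate at f ≈ 0.475 with slerp weights a = sin((1−f)δ)/sin δ ≈ 1.291, b = sin(fδ)/sin δ ≈ 1.227.
p = a·p₁ + b·p₂ ≈ (-0.915, 0.232, 0.330); φ = arcsin(p_z) ≈ 19.28°, λ = atan2(p_y, p_x) ≈ 165.77°.

≈ lat 19.3°N, lon 165.8°E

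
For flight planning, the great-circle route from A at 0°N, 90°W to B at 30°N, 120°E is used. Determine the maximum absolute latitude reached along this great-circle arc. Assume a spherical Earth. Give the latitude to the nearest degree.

≈ 49°N

The great circle lies in the plane with unit normal n̂ = (p₁ × p₂)/|p₁ × p₂|.
Here n̂_z ≈ -0.655; the vertex latitude is φ_max = arccos|n̂_z| ≈ 49.1°.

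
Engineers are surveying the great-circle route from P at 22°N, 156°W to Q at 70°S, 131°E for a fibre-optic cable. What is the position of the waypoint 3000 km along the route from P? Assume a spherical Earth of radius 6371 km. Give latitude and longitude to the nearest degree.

≈ 4°S, 165°W

Convert each endpoint to a unit vector on the sphere (x = cos φ cos λ, y = cos φ sin λ, z = sin φ).
The central angle between the endpoints is δ = arccos(p₁·p₂) ≈ 1.833 rad (105.0°). The total great-circle distance is δ·R ≈ 1.833 × 6371 ≈ 11679 km, so the target fraction is f = 3000/11679 ≈ 0.257.
Interpolate at f ≈ 0.257 with slerp weights a = sin((1−f)δ)/sin δ ≈ 1.013, b = sin(fδ)/sin δ ≈ 0.470.
p = a·p₁ + b·p₂ ≈ (-0.963, -0.261, -0.062); φ = arcsin(p_z) ≈ -3.55°, λ = atan2(p_y, p_x) ≈ -164.86°.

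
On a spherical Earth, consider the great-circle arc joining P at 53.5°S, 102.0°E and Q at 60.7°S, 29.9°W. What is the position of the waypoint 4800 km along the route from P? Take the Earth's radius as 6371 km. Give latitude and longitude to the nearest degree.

≈ 73°S, 1°W

The haversine formula gives a central angle δ ≈ 1.040 rad (59.6°) between the endpoints. The total great-circle distance is δ·R ≈ 1.040 × 6371 ≈ 6623 km, so the target fraction is f = 4800/6623 ≈ 0.725.
Interpolate at f ≈ 0.725 with slerp weights a = sin((1−f)δ)/sin δ ≈ 0.327, b = sin(fδ)/sin δ ≈ 0.793.
p = a·p₁ + b·p₂ ≈ (0.296, -0.003, -0.955); φ = arcsin(p_z) ≈ -72.77°, λ = atan2(p_y, p_x) ≈ -0.60°.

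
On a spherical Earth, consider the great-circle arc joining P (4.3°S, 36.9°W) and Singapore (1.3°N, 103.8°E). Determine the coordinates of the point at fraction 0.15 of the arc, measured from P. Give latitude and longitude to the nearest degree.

≈ (5°S, 16°W)

From cos δ = sin φ₁ sin φ₂ + cos φ₁ cos φ₂ cos Δλ, the central angle is δ ≈ 2.455 rad (140.6°).
Interpolate at f = 0.15 with slerp weights a = sin((1−f)δ)/sin δ ≈ 1.372, b = sin(fδ)/sin δ ≈ 0.568.
p = a·p₁ + b·p₂ ≈ (0.959, -0.270, -0.090); φ = arcsin(p_z) ≈ -5.16°, λ = atan2(p_y, p_x) ≈ -15.75°.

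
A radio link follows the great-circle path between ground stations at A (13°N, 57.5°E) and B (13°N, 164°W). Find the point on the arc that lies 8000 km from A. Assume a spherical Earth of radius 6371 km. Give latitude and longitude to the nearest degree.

Write both endpoints as unit vectors p₁, p₂ with components (cos φ cos λ, cos φ sin λ, sin φ).
The central angle between the endpoints is δ = arccos(p₁·p₂) ≈ 2.292 rad (131.3°). The total great-circle distance is δ·R ≈ 2.292 × 6371 ≈ 14604 km, so the target fraction is f = 8000/14604 ≈ 0.548.
Interpolate at f ≈ 0.548 with slerp weights a = sin((1−f)δ)/sin δ ≈ 1.146, b = sin(fδ)/sin δ ≈ 1.266.
p = a·p₁ + b·p₂ ≈ (-0.586, 0.602, 0.543); φ = arcsin(p_z) ≈ 32.87°, λ = atan2(p_y, p_x) ≈ 134.23°.

≈ (33°N, 134°E)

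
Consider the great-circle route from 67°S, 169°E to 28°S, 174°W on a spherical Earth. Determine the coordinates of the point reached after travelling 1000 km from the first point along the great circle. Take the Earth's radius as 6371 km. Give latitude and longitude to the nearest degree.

Convert each endpoint to a unit vector on the sphere (x = cos φ cos λ, y = cos φ sin λ, z = sin φ).
The central angle between the endpoints is δ = arccos(p₁·p₂) ≈ 0.704 rad (40.4°). The total great-circle distance is δ·R ≈ 0.704 × 6371 ≈ 4487 km, so the target fraction is f = 1000/4487 ≈ 0.223.
Interpolate at f ≈ 0.223 with slerp weights a = sin((1−f)δ)/sin δ ≈ 0.804, b = sin(fδ)/sin δ ≈ 0.241.
p = a·p₁ + b·p₂ ≈ (-0.520, 0.038, -0.853); φ = arcsin(p_z) ≈ -58.56°, λ = atan2(p_y, p_x) ≈ 175.86°.

≈ 59°S, 176°E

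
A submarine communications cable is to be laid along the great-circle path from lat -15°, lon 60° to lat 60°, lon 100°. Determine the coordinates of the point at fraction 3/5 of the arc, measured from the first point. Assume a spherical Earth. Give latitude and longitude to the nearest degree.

≈ lat 31°, lon 77°

The haversine formula gives a central angle δ ≈ 1.424 rad (81.6°) between the endpoints.
Interpolate at f = 3/5 with slerp weights a = sin((1−f)δ)/sin δ ≈ 0.545, b = sin(fδ)/sin δ ≈ 0.763.
p = a·p₁ + b·p₂ ≈ (0.197, 0.832, 0.519); φ = arcsin(p_z) ≈ 31.28°, λ = atan2(p_y, p_x) ≈ 76.66°.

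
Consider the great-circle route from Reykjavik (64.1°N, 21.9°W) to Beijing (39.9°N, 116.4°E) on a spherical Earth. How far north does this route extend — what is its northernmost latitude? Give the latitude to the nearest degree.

The great circle lies in the plane with unit normal n̂ = (p₁ × p₂)/|p₁ × p₂|.
Here n̂_z ≈ +0.236; the vertex latitude is φ_max = arccos|n̂_z| ≈ 76.4°.
Check via Clairaut: cos φ_max = |cos φ₁| · sin C = cos(64.1°)·sin(32.7°) ≈ 0.236, again giving ≈ 76.4°.

≈ 76°N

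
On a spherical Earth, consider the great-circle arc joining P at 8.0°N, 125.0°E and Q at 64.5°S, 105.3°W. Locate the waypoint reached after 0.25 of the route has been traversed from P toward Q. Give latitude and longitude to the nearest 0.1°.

≈ 18.4°S, 135.4°E

Convert each endpoint to a unit vector on the sphere (x = cos φ cos λ, y = cos φ sin λ, z = sin φ).
The central angle between the endpoints is δ = arccos(p₁·p₂) ≈ 1.980 rad (113.4°).
Interpolate at f = 0.25 with slerp weights a = sin((1−f)δ)/sin δ ≈ 1.086, b = sin(fδ)/sin δ ≈ 0.518.
p = a·p₁ + b·p₂ ≈ (-0.676, 0.666, -0.316); φ = arcsin(p_z) ≈ -18.43°, λ = atan2(p_y, p_x) ≈ 135.42°.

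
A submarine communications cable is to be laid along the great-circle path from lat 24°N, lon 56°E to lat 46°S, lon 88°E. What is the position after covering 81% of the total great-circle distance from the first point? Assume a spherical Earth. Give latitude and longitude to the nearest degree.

The haversine formula gives a central angle δ ≈ 1.323 rad (75.8°) between the endpoints.
Interpolate at f = 0.81 with slerp weights a = sin((1−f)δ)/sin δ ≈ 0.257, b = sin(fδ)/sin δ ≈ 0.906.
p = a·p₁ + b·p₂ ≈ (0.153, 0.823, -0.547); φ = arcsin(p_z) ≈ -33.17°, λ = atan2(p_y, p_x) ≈ 79.47°.

≈ lat 33°S, lon 79°E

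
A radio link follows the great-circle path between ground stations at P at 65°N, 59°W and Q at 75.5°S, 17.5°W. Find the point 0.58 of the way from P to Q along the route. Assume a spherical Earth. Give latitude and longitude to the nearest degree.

Convert each endpoint to a unit vector on the sphere (x = cos φ cos λ, y = cos φ sin λ, z = sin φ).
The central angle between the endpoints is δ = arccos(p₁·p₂) ≈ 2.495 rad (143.0°).
Interpolate at f = 0.58 with slerp weights a = sin((1−f)δ)/sin δ ≈ 1.438, b = sin(fδ)/sin δ ≈ 1.647.
p = a·p₁ + b·p₂ ≈ (0.706, -0.645, -0.291); φ = arcsin(p_z) ≈ -16.94°, λ = atan2(p_y, p_x) ≈ -42.40°.

≈ 17°S, 42°W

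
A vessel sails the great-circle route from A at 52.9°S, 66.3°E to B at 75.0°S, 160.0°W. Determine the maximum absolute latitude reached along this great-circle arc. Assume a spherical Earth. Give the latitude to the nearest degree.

The great circle lies in the plane with unit normal n̂ = (p₁ × p₂)/|p₁ × p₂|.
Here n̂_z ≈ +0.151; the vertex latitude is φ_max = arccos|n̂_z| ≈ 81.3°.

≈ 81°S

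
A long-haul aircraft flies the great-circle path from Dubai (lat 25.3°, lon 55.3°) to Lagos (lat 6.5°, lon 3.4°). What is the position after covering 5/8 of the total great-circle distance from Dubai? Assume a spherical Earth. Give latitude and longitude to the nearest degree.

≈ lat 15°, lon 22°

Write both endpoints as unit vectors p₁, p₂ with components (cos φ cos λ, cos φ sin λ, sin φ).
The central angle between the endpoints is δ = arccos(p₁·p₂) ≈ 0.924 rad (52.9°).
Interpolate at f = 5/8 with slerp weights a = sin((1−f)δ)/sin δ ≈ 0.426, b = sin(fδ)/sin δ ≈ 0.684.
p = a·p₁ + b·p₂ ≈ (0.898, 0.357, 0.259); φ = arcsin(p_z) ≈ 15.03°, λ = atan2(p_y, p_x) ≈ 21.67°.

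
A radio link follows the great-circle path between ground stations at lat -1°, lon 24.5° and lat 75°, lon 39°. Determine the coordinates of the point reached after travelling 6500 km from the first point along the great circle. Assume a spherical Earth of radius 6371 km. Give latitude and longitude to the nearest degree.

Write both endpoints as unit vectors p₁, p₂ with components (cos φ cos λ, cos φ sin λ, sin φ).
The central angle between the endpoints is δ = arccos(p₁·p₂) ≈ 1.335 rad (76.5°). The total great-circle distance is δ·R ≈ 1.335 × 6371 ≈ 8505 km, so the target fraction is f = 6500/8505 ≈ 0.764.
Interpolate at f ≈ 0.764 with slerp weights a = sin((1−f)δ)/sin δ ≈ 0.318, b = sin(fδ)/sin δ ≈ 0.877.
p = a·p₁ + b·p₂ ≈ (0.466, 0.275, 0.841); φ = arcsin(p_z) ≈ 57.25°, λ = atan2(p_y, p_x) ≈ 30.53°.

≈ lat 57°, lon 31°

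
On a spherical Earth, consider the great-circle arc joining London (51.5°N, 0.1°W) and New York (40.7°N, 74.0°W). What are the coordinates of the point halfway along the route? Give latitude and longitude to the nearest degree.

≈ 52°N, 41°W

Write both endpoints as unit vectors p₁, p₂ with components (cos φ cos λ, cos φ sin λ, sin φ).
The central angle between the endpoints is δ = arccos(p₁·p₂) ≈ 0.875 rad (50.1°).
Interpolate at f = 1/2 with slerp weights a = sin((1−f)δ)/sin δ ≈ 0.552, b = sin(fδ)/sin δ ≈ 0.552.
p = a·p₁ + b·p₂ ≈ (0.459, -0.403, 0.792); φ = arcsin(p_z) ≈ 52.36°, λ = atan2(p_y, p_x) ≈ -41.28°.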